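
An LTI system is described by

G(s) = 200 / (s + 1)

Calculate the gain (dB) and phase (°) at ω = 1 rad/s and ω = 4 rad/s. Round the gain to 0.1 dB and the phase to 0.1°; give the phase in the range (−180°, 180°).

Substitute s = j1:
Numerator: 200 = 200 + j0
Denominator: (j1) + 1 = 1 + j1
|N| = √(200² + 0²) ≈ 200, ∠N ≈ 0.00°
|D| = √(1² + 1²) ≈ 1.4142, ∠D ≈ 45.00°
|G| = 200 / 1.4142 ≈ 141.42
Gain = 20 log₁₀(141.42) ≈ 43.01 dB
∠G = 0.00° − 45.00° = -45.00°

Substitute s = j4:
Numerator: 200 = 200 + j0
Denominator: (j4) + 1 = 1 + j4
|N| = √(200² + 0²) ≈ 200, ∠N ≈ 0.00°
|D| = √(1² + 4²) ≈ 4.1231, ∠D ≈ 75.96°
|G| = 200 / 4.1231 ≈ 48.507
Gain = 20 log₁₀(48.507) ≈ 33.72 dB
∠G = 0.00° − 75.96° = -75.96°

ω = 1: 43.0 dB, -45.0°; ω = 4: 33.7 dB, -76.0°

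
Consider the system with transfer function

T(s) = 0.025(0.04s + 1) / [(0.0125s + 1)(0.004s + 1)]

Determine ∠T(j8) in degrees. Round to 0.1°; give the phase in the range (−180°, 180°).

10.2°

At ω = 8 rad/s:
zero (1 + j8·0.04) = 1 + j0.32 → |·| ≈ 1.05, ∠ ≈ 17.74°
pole (1 + j8·0.0125) = 1 + j0.1 → |·| ≈ 1.005, ∠ ≈ 5.71°
pole (1 + j8·0.004) = 1 + j0.032 → |·| ≈ 1.0005, ∠ ≈ 1.83°
∠T = (17.74°) − (5.71° + 1.83°) = 10.20°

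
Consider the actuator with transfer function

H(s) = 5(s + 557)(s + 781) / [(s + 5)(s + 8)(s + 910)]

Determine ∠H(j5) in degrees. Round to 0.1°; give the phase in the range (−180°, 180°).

At s = jω = j5:
zero (s+557): 557 + j5 → |·| = √(557²+5²) = √310274 ≈ 557.02, ∠ = arctan(5/557) ≈ 0.51°
zero (s+781): 781 + j5 → |·| = √(781²+5²) = √609986 ≈ 781.02, ∠ = arctan(5/781) ≈ 0.37°
pole (s+5): 5 + j5 → |·| = √(5²+5²) = √50 ≈ 7.0711, ∠ = arctan(5/5) ≈ 45.00°
pole (s+8): 8 + j5 → |·| = √(8²+5²) = √89 ≈ 9.434, ∠ = arctan(5/8) ≈ 32.01°
pole (s+910): 910 + j5 → |·| = √(910²+5²) = √828125 ≈ 910.01, ∠ = arctan(5/910) ≈ 0.31°
∠H = 0.88° − 77.32° = -76.44°

-76.4°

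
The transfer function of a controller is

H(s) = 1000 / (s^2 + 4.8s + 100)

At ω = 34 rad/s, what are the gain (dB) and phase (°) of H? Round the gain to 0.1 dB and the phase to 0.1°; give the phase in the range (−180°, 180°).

At s = jω = j34:
quadratic: (j34)² + 4.8·j34 + 100 = -1056 + j163.2 → |·| ≈ 1068.5, ∠ ≈ 171.21°
|H| = 1000 / 1068.5 ≈ 0.93589
Gain = 20 log₁₀(0.93589) ≈ -0.58 dB
∠H = 0.00° − 171.21° = -171.21°

-0.6 dB, -171.2°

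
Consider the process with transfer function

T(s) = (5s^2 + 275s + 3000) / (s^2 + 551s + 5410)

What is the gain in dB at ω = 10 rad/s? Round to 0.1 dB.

-6.3 dB

Substitute s = j10:
Numerator: 5(j10)^2 + 275(j10) + 3000 = 2500 + j2750
Denominator: (j10)^2 + 551(j10) + 5410 = 5310 + j5510
|N| = √(2500² + 2750²) ≈ 3716.5, ∠N ≈ 47.73°
|D| = √(5310² + 5510²) ≈ 7652.2, ∠D ≈ 46.06°
|T| = 3716.5 / 7652.2 ≈ 0.48568
Gain = 20 log₁₀(0.48568) ≈ -6.27 dB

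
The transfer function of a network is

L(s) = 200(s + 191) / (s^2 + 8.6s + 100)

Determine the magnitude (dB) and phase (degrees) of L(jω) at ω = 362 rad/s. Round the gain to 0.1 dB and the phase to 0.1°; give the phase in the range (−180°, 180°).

-4.1 dB, -116.5°

At s = jω = j362:
zero (s+191): 191 + j362 → |·| = √(191²+362²) = √167525 ≈ 409.3, ∠ = arctan(362/191) ≈ 62.18°
quadratic: (j362)² + 8.6·j362 + 100 = -130944 + j3113.2 → |·| ≈ 1.3098e+05, ∠ ≈ 178.64°
|L| = 200 · 409.3 / 1.3098e+05 ≈ 0.62498
Gain = 20 log₁₀(0.62498) ≈ -4.08 dB
∠L = 62.18° − 178.64° = -116.46°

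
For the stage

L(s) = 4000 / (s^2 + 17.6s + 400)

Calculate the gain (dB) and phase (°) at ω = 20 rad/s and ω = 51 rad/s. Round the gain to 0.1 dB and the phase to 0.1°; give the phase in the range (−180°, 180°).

ω = 20: 21.1 dB, -90.0°; ω = 51: 4.5 dB, -157.8°

At s = jω = j20:
quadratic: (j20)² + 17.6·j20 + 400 = 0 + j352 → |·| ≈ 352, ∠ ≈ 90.00°
|L| = 4000 / 352 ≈ 11.364
Gain = 20 log₁₀(11.364) ≈ 21.11 dB
∠L = 0.00° − 90.00° = -90.00°

At s = jω = j51:
quadratic: (j51)² + 17.6·j51 + 400 = -2201 + j897.6 → |·| ≈ 2377, ∠ ≈ 157.81°
|L| = 4000 / 2377 ≈ 1.6828
Gain = 20 log₁₀(1.6828) ≈ 4.52 dB
∠L = 0.00° − 157.81° = -157.81°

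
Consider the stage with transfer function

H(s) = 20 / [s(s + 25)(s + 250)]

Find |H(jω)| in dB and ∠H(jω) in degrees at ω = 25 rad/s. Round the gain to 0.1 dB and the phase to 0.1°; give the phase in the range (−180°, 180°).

At s = jω = j25:
pole (s+25): 25 + j25 → |·| = √(25²+25²) = √1250 ≈ 35.355, ∠ = arctan(25/25) ≈ 45.00°
pole (s+250): 250 + j25 → |·| = √(250²+25²) = √63125 ≈ 251.25, ∠ = arctan(25/250) ≈ 5.71°
pole at origin: |s| = 25, ∠ = 90.00° (in denominator)
|H| = 20 / 2.2207e+05 ≈ 9.0062e-05
Gain = 20 log₁₀(9.0062e-05) ≈ -80.91 dB
∠H = 0.00° − 140.71° = -140.71°

-80.9 dB, -140.7°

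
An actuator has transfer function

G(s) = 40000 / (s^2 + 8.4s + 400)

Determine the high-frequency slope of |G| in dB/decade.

Each pole contributes −20 dB/decade at high frequency; each zero contributes +20 dB/decade.
Net: 0 zero(s) − 2 pole(s) → -40 dB/decade.

-40 dB/decade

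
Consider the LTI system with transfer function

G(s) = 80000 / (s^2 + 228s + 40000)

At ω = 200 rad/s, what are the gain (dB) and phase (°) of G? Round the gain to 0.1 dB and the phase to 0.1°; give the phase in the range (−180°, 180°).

At s = jω = j200:
quadratic: (j200)² + 228·j200 + 40000 = 0 + j45600 → |·| ≈ 45600, ∠ ≈ 90.00°
|G| = 80000 / 45600 ≈ 1.7544
Gain = 20 log₁₀(1.7544) ≈ 4.88 dB
∠G = 0.00° − 90.00° = -90.00°

4.9 dB, -90.0°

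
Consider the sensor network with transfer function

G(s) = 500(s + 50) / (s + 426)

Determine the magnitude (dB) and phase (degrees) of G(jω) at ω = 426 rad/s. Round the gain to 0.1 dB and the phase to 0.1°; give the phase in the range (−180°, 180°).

At s = jω = j426:
zero (s+50): 50 + j426 → |·| = √(50²+426²) = √183976 ≈ 428.92, ∠ = arctan(426/50) ≈ 83.31°
pole (s+426): 426 + j426 → |·| = √(426²+426²) = √362952 ≈ 602.45, ∠ = arctan(426/426) ≈ 45.00°
|G| = 500 · 428.92 / 602.45 ≈ 355.98
Gain = 20 log₁₀(355.98) ≈ 51.03 dB
∠G = 83.31° − 45.00° = 38.31°

51.0 dB, 38.3°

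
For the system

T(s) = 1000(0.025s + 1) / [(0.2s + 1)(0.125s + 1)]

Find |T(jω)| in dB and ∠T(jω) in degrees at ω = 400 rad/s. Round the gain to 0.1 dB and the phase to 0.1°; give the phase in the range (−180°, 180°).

At ω = 400 rad/s:
zero (1 + j400·0.025) = 1 + j10 → |·| ≈ 10.05, ∠ ≈ 84.29°
pole (1 + j400·0.2) = 1 + j80 → |·| ≈ 80.006, ∠ ≈ 89.28°
pole (1 + j400·0.125) = 1 + j50 → |·| ≈ 50.01, ∠ ≈ 88.85°
|T| = 1000 · 10.05 / (80.006 · 50.01) ≈ 2.5118
Gain = 20 log₁₀(2.5118) ≈ 8.00 dB
∠T = (84.29°) − (89.28° + 88.85°) = -93.84°

8.0 dB, -93.8°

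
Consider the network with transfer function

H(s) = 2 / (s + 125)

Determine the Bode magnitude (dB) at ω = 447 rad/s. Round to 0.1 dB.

At s = jω = j447:
pole (s+125): 125 + j447 → |·| = √(125²+447²) = √215434 ≈ 464.15, ∠ = arctan(447/125) ≈ 74.38°
|H| = 2 / 464.15 ≈ 0.004309
Gain = 20 log₁₀(0.004309) ≈ -47.31 dB

-47.3 dB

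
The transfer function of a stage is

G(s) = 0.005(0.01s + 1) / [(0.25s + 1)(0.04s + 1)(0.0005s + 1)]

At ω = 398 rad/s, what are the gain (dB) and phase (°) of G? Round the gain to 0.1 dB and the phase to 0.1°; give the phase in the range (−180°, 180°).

-97.9 dB, -111.2°

At ω = 398 rad/s:
zero (1 + j398·0.01) = 1 + j3.98 → |·| ≈ 4.1037, ∠ ≈ 75.90°
pole (1 + j398·0.25) = 1 + j99.5 → |·| ≈ 99.505, ∠ ≈ 89.42°
pole (1 + j398·0.04) = 1 + j15.92 → |·| ≈ 15.951, ∠ ≈ 86.41°
pole (1 + j398·0.0005) = 1 + j0.199 → |·| ≈ 1.0196, ∠ ≈ 11.25°
|G| = 0.005 · 4.1037 / (99.505 · 15.951 · 1.0196) ≈ 1.2679e-05
Gain = 20 log₁₀(1.2679e-05) ≈ -97.94 dB
∠G = (75.90°) − (89.42° + 86.41° + 11.25°) = -111.18°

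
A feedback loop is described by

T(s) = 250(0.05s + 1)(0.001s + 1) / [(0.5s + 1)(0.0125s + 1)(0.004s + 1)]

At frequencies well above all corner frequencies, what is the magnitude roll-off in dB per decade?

-20 dB/decade

Each pole contributes −20 dB/decade at high frequency; each zero contributes +20 dB/decade.
Net: 2 zero(s) − 3 pole(s) → -20 dB/decade.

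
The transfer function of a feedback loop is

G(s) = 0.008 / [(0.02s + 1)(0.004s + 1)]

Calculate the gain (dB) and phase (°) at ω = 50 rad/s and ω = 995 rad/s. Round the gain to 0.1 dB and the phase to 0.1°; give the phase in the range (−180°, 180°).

At ω = 50 rad/s:
pole (1 + j50·0.02) = 1 + j1 → |·| ≈ 1.4142, ∠ ≈ 45.00°
pole (1 + j50·0.004) = 1 + j0.2 → |·| ≈ 1.0198, ∠ ≈ 11.31°
|G| = 0.008 · 1 / (1.4142 · 1.0198) ≈ 0.0055471
Gain = 20 log₁₀(0.0055471) ≈ -45.12 dB
∠G = (0°) − (45.00° + 11.31°) = -56.31°

At ω = 995 rad/s:
pole (1 + j995·0.02) = 1 + j19.9 → |·| ≈ 19.925, ∠ ≈ 87.12°
pole (1 + j995·0.004) = 1 + j3.98 → |·| ≈ 4.1037, ∠ ≈ 75.90°
|G| = 0.008 · 1 / (19.925 · 4.1037) ≈ 9.784e-05
Gain = 20 log₁₀(9.784e-05) ≈ -80.19 dB
∠G = (0°) − (87.12° + 75.90°) = -163.02°

ω = 50: -45.1 dB, -56.3°; ω = 995: -80.2 dB, -163.0°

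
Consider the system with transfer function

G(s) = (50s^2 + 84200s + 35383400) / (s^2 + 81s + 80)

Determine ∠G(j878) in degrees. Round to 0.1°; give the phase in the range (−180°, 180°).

-82.3°

Substitute s = j878:
Numerator: 50(j878)^2 + 84200(j878) + 35383400 = -3160800 + j73927600
Denominator: (j878)^2 + 81(j878) + 80 = -770804 + j71118
|N| = √(3160800² + 73927600²) ≈ 7.3995e+07, ∠N ≈ 92.45°
|D| = √(770804² + 71118²) ≈ 7.7408e+05, ∠D ≈ 174.73°
∠G = 92.45° − 174.73° = -82.28°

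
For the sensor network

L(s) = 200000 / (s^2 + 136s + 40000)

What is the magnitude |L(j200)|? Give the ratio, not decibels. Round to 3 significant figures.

At s = jω = j200:
quadratic: (j200)² + 136·j200 + 40000 = 0 + j27200 → |·| ≈ 27200, ∠ ≈ 90.00°
|L| = 200000 / 27200 ≈ 7.3529

7.35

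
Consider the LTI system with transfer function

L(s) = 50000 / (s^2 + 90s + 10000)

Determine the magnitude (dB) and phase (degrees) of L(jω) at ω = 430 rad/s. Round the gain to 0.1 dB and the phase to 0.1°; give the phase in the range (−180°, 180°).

-11.1 dB, -167.5°

At s = jω = j430:
quadratic: (j430)² + 90·j430 + 10000 = -174900 + j38700 → |·| ≈ 1.7913e+05, ∠ ≈ 167.52°
|L| = 50000 / 1.7913e+05 ≈ 0.27913
Gain = 20 log₁₀(0.27913) ≈ -11.08 dB
∠L = 0.00° − 167.52° = -167.52°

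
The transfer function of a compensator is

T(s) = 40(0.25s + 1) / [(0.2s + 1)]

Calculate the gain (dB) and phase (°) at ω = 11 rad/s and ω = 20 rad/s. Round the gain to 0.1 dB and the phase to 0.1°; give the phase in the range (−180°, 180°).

At ω = 11 rad/s:
zero (1 + j11·0.25) = 1 + j2.75 → |·| ≈ 2.9262, ∠ ≈ 70.02°
pole (1 + j11·0.2) = 1 + j2.2 → |·| ≈ 2.4166, ∠ ≈ 65.56°
|T| = 40 · 2.9262 / (2.4166) ≈ 48.435
Gain = 20 log₁₀(48.435) ≈ 33.70 dB
∠T = (70.02°) − (65.56°) = 4.46°

At ω = 20 rad/s:
zero (1 + j20·0.25) = 1 + j5 → |·| ≈ 5.099, ∠ ≈ 78.69°
pole (1 + j20·0.2) = 1 + j4 → |·| ≈ 4.1231, ∠ ≈ 75.96°
|T| = 40 · 5.099 / (4.1231) ≈ 49.468
Gain = 20 log₁₀(49.468) ≈ 33.89 dB
∠T = (78.69°) − (75.96°) = 2.73°

ω = 11: 33.7 dB, 4.5°; ω = 20: 33.9 dB, 2.7°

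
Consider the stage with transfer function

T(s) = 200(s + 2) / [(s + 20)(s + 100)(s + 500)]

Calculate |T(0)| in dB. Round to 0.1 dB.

-68.0 dB

T(0) = 200·2 / (20·100·500) = 0.0004
20 log₁₀(0.0004) ≈ -67.96 dB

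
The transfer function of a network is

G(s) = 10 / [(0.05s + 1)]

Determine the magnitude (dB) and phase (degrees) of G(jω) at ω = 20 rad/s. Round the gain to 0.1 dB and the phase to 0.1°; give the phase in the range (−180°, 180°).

At ω = 20 rad/s:
pole (1 + j20·0.05) = 1 + j1 → |·| ≈ 1.4142, ∠ ≈ 45.00°
|G| = 10 · 1 / (1.4142) ≈ 7.0711
Gain = 20 log₁₀(7.0711) ≈ 16.99 dB
∠G = (0°) − (45.00°) = -45.00°

17.0 dB, -45.0°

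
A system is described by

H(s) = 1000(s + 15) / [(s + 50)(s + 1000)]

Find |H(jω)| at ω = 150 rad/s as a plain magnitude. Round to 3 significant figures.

At s = jω = j150:
zero (s+15): 15 + j150 → |·| = √(15²+150²) = √22725 ≈ 150.75, ∠ = arctan(150/15) ≈ 84.29°
pole (s+50): 50 + j150 → |·| = √(50²+150²) = √25000 ≈ 158.11, ∠ = arctan(150/50) ≈ 71.57°
pole (s+1000): 1000 + j150 → |·| = √(1000²+150²) = √1022500 ≈ 1011.2, ∠ = arctan(150/1000) ≈ 8.53°
|H| = 1000 · 150.75 / 1.5988e+05 ≈ 0.94289

0.943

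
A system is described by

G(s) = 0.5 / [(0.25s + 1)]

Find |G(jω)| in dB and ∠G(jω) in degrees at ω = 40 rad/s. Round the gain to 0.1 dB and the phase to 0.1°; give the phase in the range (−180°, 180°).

-26.1 dB, -84.3°

At ω = 40 rad/s:
pole (1 + j40·0.25) = 1 + j10 → |·| ≈ 10.05, ∠ ≈ 84.29°
|G| = 0.5 · 1 / (10.05) ≈ 0.049751
Gain = 20 log₁₀(0.049751) ≈ -26.06 dB
∠G = (0°) − (84.29°) = -84.29°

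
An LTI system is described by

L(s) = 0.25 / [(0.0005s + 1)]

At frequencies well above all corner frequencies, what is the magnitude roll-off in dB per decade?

Each pole contributes −20 dB/decade at high frequency; each zero contributes +20 dB/decade.
Net: 0 zero(s) − 1 pole(s) → -20 dB/decade.

-20 dB/decade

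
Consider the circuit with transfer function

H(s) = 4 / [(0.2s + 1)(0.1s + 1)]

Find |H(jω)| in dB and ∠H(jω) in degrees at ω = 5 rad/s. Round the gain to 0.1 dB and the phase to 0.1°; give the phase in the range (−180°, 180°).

8.1 dB, -71.6°

At ω = 5 rad/s:
pole (1 + j5·0.2) = 1 + j1 → |·| ≈ 1.4142, ∠ ≈ 45.00°
pole (1 + j5·0.1) = 1 + j0.5 → |·| ≈ 1.118, ∠ ≈ 26.57°
|H| = 4 · 1 / (1.4142 · 1.118) ≈ 2.5299
Gain = 20 log₁₀(2.5299) ≈ 8.06 dB
∠H = (0°) − (45.00° + 26.57°) = -71.57°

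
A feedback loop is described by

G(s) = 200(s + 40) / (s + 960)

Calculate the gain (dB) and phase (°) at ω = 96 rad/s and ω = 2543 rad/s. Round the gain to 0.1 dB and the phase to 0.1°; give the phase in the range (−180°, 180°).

At s = jω = j96:
zero (s+40): 40 + j96 → |·| = √(40²+96²) = √10816 ≈ 104, ∠ = arctan(96/40) ≈ 67.38°
pole (s+960): 960 + j96 → |·| = √(960²+96²) = √930816 ≈ 964.79, ∠ = arctan(96/960) ≈ 5.71°
|G| = 200 · 104 / 964.79 ≈ 21.559
Gain = 20 log₁₀(21.559) ≈ 26.67 dB
∠G = 67.38° − 5.71° = 61.67°

At s = jω = j2543:
zero (s+40): 40 + j2543 → |·| = √(40²+2543²) = √6468449 ≈ 2543.3, ∠ = arctan(2543/40) ≈ 89.10°
pole (s+960): 960 + j2543 → |·| = √(960²+2543²) = √7388449 ≈ 2718.2, ∠ = arctan(2543/960) ≈ 69.32°
|G| = 200 · 2543.3 / 2718.2 ≈ 187.13
Gain = 20 log₁₀(187.13) ≈ 45.44 dB
∠G = 89.10° − 69.32° = 19.78°

ω = 96: 26.7 dB, 61.7°; ω = 2543: 45.4 dB, 19.8°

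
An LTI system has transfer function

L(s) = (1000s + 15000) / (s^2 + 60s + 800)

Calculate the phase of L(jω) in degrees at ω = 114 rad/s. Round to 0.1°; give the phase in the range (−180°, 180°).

Substitute s = j114:
Numerator: 1000(j114) + 15000 = 15000 + j114000
Denominator: (j114)^2 + 60(j114) + 800 = -12196 + j6840
|N| = √(15000² + 114000²) ≈ 1.1498e+05, ∠N ≈ 82.50°
|D| = √(12196² + 6840²) ≈ 13983, ∠D ≈ 150.71°
∠L = 82.50° − 150.71° = -68.21°

-68.2°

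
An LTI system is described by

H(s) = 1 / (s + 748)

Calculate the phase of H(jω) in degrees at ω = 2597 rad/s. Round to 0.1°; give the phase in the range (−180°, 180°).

Substitute s = j2597:
Numerator: 1 = 1 + j0
Denominator: (j2597) + 748 = 748 + j2597
|N| = √(1² + 0²) ≈ 1, ∠N ≈ 0.00°
|D| = √(748² + 2597²) ≈ 2702.6, ∠D ≈ 73.93°
∠H = 0.00° − 73.93° = -73.93°

-73.9°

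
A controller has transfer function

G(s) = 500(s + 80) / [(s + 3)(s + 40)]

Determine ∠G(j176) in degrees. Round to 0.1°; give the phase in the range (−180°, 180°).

-100.7°

At s = jω = j176:
zero (s+80): 80 + j176 → |·| = √(80²+176²) = √37376 ≈ 193.33, ∠ = arctan(176/80) ≈ 65.56°
pole (s+3): 3 + j176 → |·| = √(3²+176²) = √30985 ≈ 176.03, ∠ = arctan(176/3) ≈ 89.02°
pole (s+40): 40 + j176 → |·| = √(40²+176²) = √32576 ≈ 180.49, ∠ = arctan(176/40) ≈ 77.20°
∠G = 65.56° − 166.22° = -100.66°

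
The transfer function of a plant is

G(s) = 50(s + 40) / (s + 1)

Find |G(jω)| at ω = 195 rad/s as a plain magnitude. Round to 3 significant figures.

At s = jω = j195:
zero (s+40): 40 + j195 → |·| = √(40²+195²) = √39625 ≈ 199.06, ∠ = arctan(195/40) ≈ 78.41°
pole (s+1): 1 + j195 → |·| = √(1²+195²) = √38026 ≈ 195, ∠ = arctan(195/1) ≈ 89.71°
|G| = 50 · 199.06 / 195 ≈ 51.041

51.0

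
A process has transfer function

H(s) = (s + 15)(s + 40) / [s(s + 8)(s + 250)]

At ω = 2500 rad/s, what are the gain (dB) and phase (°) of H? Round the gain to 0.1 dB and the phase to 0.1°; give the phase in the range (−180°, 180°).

At s = jω = j2500:
zero (s+15): 15 + j2500 → |·| = √(15²+2500²) = √6250225 ≈ 2500, ∠ = arctan(2500/15) ≈ 89.66°
zero (s+40): 40 + j2500 → |·| = √(40²+2500²) = √6251600 ≈ 2500.3, ∠ = arctan(2500/40) ≈ 89.08°
pole (s+8): 8 + j2500 → |·| = √(8²+2500²) = √6250064 ≈ 2500, ∠ = arctan(2500/8) ≈ 89.82°
pole (s+250): 250 + j2500 → |·| = √(250²+2500²) = √6312500 ≈ 2512.5, ∠ = arctan(2500/250) ≈ 84.29°
pole at origin: |s| = 2500, ∠ = 90.00° (in denominator)
|H| = 1 · 6.2508e+06 / 1.5703e+10 ≈ 0.00039806
Gain = 20 log₁₀(0.00039806) ≈ -68.00 dB
∠H = 178.74° − 264.11° = -85.37°

-68.0 dB, -85.4°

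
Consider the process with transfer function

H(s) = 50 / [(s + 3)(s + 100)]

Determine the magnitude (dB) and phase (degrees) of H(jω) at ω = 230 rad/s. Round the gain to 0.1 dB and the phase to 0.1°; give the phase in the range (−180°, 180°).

At s = jω = j230:
pole (s+3): 3 + j230 → |·| = √(3²+230²) = √52909 ≈ 230.02, ∠ = arctan(230/3) ≈ 89.25°
pole (s+100): 100 + j230 → |·| = √(100²+230²) = √62900 ≈ 250.8, ∠ = arctan(230/100) ≈ 66.50°
|H| = 50 / 57689 ≈ 0.00086672
Gain = 20 log₁₀(0.00086672) ≈ -61.24 dB
∠H = 0.00° − 155.75° = -155.75°

-61.2 dB, -155.8°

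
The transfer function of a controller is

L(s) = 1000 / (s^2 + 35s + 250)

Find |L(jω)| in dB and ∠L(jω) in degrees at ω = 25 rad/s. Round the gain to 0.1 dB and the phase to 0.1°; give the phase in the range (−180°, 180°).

0.4 dB, -113.2°

Substitute s = j25:
Numerator: 1000 = 1000 + j0
Denominator: (j25)^2 + 35(j25) + 250 = -375 + j875
|N| = √(1000² + 0²) ≈ 1000, ∠N ≈ 0.00°
|D| = √(375² + 875²) ≈ 951.97, ∠D ≈ 113.20°
|L| = 1000 / 951.97 ≈ 1.0505
Gain = 20 log₁₀(1.0505) ≈ 0.43 dB
∠L = 0.00° − 113.20° = -113.20°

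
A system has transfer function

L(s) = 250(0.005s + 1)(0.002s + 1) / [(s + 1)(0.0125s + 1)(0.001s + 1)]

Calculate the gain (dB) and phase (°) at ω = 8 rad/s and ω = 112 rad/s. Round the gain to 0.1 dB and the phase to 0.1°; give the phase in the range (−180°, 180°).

ω = 8: 29.8 dB, -85.8°; ω = 112: 3.6 dB, -108.5°

At ω = 8 rad/s:
zero (1 + j8·0.005) = 1 + j0.04 → |·| ≈ 1.0008, ∠ ≈ 2.29°
zero (1 + j8·0.002) = 1 + j0.016 → |·| ≈ 1.0001, ∠ ≈ 0.92°
pole (1 + j8·1) = 1 + j8 → |·| ≈ 8.0623, ∠ ≈ 82.87°
pole (1 + j8·0.0125) = 1 + j0.1 → |·| ≈ 1.005, ∠ ≈ 5.71°
pole (1 + j8·0.001) = 1 + j0.008 → |·| ≈ 1, ∠ ≈ 0.46°
|L| = 250 · 1.0008 · 1.0001 / (8.0623 · 1.005 · 1) ≈ 30.882
Gain = 20 log₁₀(30.882) ≈ 29.79 dB
∠L = (2.29° + 0.92°) − (82.87° + 5.71° + 0.46°) = -85.83°

At ω = 112 rad/s:
zero (1 + j112·0.005) = 1 + j0.56 → |·| ≈ 1.1461, ∠ ≈ 29.25°
zero (1 + j112·0.002) = 1 + j0.224 → |·| ≈ 1.0248, ∠ ≈ 12.63°
pole (1 + j112·1) = 1 + j112 → |·| ≈ 112, ∠ ≈ 89.49°
pole (1 + j112·0.0125) = 1 + j1.4 → |·| ≈ 1.7205, ∠ ≈ 54.46°
pole (1 + j112·0.001) = 1 + j0.112 → |·| ≈ 1.0063, ∠ ≈ 6.39°
|L| = 250 · 1.1461 · 1.0248 / (112 · 1.7205 · 1.0063) ≈ 1.5143
Gain = 20 log₁₀(1.5143) ≈ 3.60 dB
∠L = (29.25° + 12.63°) − (89.49° + 54.46° + 6.39°) = -108.46°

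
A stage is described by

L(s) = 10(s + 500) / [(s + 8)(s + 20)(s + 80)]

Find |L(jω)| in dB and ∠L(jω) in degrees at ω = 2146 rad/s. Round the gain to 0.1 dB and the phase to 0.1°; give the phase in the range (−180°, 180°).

-113.0 dB, 169.8°

At s = jω = j2146:
zero (s+500): 500 + j2146 → |·| = √(500²+2146²) = √4855316 ≈ 2203.5, ∠ = arctan(2146/500) ≈ 76.88°
pole (s+8): 8 + j2146 → |·| = √(8²+2146²) = √4605380 ≈ 2146, ∠ = arctan(2146/8) ≈ 89.79°
pole (s+20): 20 + j2146 → |·| = √(20²+2146²) = √4605716 ≈ 2146.1, ∠ = arctan(2146/20) ≈ 89.47°
pole (s+80): 80 + j2146 → |·| = √(80²+2146²) = √4611716 ≈ 2147.5, ∠ = arctan(2146/80) ≈ 87.87°
|L| = 10 · 2203.5 / 9.8904e+09 ≈ 2.2279e-06
Gain = 20 log₁₀(2.2279e-06) ≈ -113.04 dB
∠L = 76.88° − 267.13° = -190.25° ≡ 169.75° (principal value)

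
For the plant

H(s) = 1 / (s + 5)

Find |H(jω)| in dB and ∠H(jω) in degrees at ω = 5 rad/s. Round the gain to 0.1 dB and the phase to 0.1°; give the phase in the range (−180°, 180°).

-17.0 dB, -45.0°

Substitute s = j5:
Numerator: 1 = 1 + j0
Denominator: (j5) + 5 = 5 + j5
|N| = √(1² + 0²) ≈ 1, ∠N ≈ 0.00°
|D| = √(5² + 5²) ≈ 7.0711, ∠D ≈ 45.00°
|H| = 1 / 7.0711 ≈ 0.14142
Gain = 20 log₁₀(0.14142) ≈ -16.99 dB
∠H = 0.00° − 45.00° = -45.00°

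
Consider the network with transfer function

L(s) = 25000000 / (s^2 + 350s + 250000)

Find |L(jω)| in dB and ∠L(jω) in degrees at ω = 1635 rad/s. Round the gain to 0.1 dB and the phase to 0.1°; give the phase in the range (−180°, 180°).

At s = jω = j1635:
quadratic: (j1635)² + 350·j1635 + 250000 = -2423225 + j572250 → |·| ≈ 2.4899e+06, ∠ ≈ 166.71°
|L| = 25000000 / 2.4899e+06 ≈ 10.041
Gain = 20 log₁₀(10.041) ≈ 20.04 dB
∠L = 0.00° − 166.71° = -166.71°

20.0 dB, -166.7°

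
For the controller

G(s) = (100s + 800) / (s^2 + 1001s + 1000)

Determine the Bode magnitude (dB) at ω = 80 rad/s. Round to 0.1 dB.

Substitute s = j80:
Numerator: 100(j80) + 800 = 800 + j8000
Denominator: (j80)^2 + 1001(j80) + 1000 = -5400 + j80080
|N| = √(800² + 8000²) ≈ 8039.9, ∠N ≈ 84.29°
|D| = √(5400² + 80080²) ≈ 80262, ∠D ≈ 93.86°
|G| = 8039.9 / 80262 ≈ 0.10017
Gain = 20 log₁₀(0.10017) ≈ -19.99 dB

-20.0 dB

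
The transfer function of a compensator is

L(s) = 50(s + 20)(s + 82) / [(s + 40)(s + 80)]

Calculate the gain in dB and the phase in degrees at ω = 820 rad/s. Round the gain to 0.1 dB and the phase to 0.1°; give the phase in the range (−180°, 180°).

At s = jω = j820:
zero (s+20): 20 + j820 → |·| = √(20²+820²) = √672800 ≈ 820.24, ∠ = arctan(820/20) ≈ 88.60°
zero (s+82): 82 + j820 → |·| = √(82²+820²) = √679124 ≈ 824.09, ∠ = arctan(820/82) ≈ 84.29°
pole (s+40): 40 + j820 → |·| = √(40²+820²) = √674000 ≈ 820.98, ∠ = arctan(820/40) ≈ 87.21°
pole (s+80): 80 + j820 → |·| = √(80²+820²) = √678800 ≈ 823.89, ∠ = arctan(820/80) ≈ 84.43°
|L| = 50 · 6.7595e+05 / 6.764e+05 ≈ 49.967
Gain = 20 log₁₀(49.967) ≈ 33.97 dB
∠L = 172.89° − 171.64° = 1.25°

34.0 dB, 1.3°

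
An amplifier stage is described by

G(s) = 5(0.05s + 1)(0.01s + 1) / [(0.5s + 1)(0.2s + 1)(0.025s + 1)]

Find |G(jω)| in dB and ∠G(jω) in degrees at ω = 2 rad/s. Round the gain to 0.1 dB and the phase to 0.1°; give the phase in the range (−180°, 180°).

10.4 dB, -62.8°

At ω = 2 rad/s:
zero (1 + j2·0.05) = 1 + j0.1 → |·| ≈ 1.005, ∠ ≈ 5.71°
zero (1 + j2·0.01) = 1 + j0.02 → |·| ≈ 1.0002, ∠ ≈ 1.15°
pole (1 + j2·0.5) = 1 + j1 → |·| ≈ 1.4142, ∠ ≈ 45.00°
pole (1 + j2·0.2) = 1 + j0.4 → |·| ≈ 1.077, ∠ ≈ 21.80°
pole (1 + j2·0.025) = 1 + j0.05 → |·| ≈ 1.0012, ∠ ≈ 2.86°
|G| = 5 · 1.005 · 1.0002 / (1.4142 · 1.077 · 1.0012) ≈ 3.2959
Gain = 20 log₁₀(3.2959) ≈ 10.36 dB
∠G = (5.71° + 1.15°) − (45.00° + 21.80° + 2.86°) = -62.80°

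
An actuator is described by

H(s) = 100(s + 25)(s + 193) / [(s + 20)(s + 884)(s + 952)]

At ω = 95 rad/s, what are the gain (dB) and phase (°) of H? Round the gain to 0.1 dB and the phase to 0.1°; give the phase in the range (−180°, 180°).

At s = jω = j95:
zero (s+25): 25 + j95 → |·| = √(25²+95²) = √9650 ≈ 98.234, ∠ = arctan(95/25) ≈ 75.26°
zero (s+193): 193 + j95 → |·| = √(193²+95²) = √46274 ≈ 215.11, ∠ = arctan(95/193) ≈ 26.21°
pole (s+20): 20 + j95 → |·| = √(20²+95²) = √9425 ≈ 97.082, ∠ = arctan(95/20) ≈ 78.11°
pole (s+884): 884 + j95 → |·| = √(884²+95²) = √790481 ≈ 889.09, ∠ = arctan(95/884) ≈ 6.13°
pole (s+952): 952 + j95 → |·| = √(952²+95²) = √915329 ≈ 956.73, ∠ = arctan(95/952) ≈ 5.70°
|H| = 100 · 21131 / 8.258e+07 ≈ 0.025589
Gain = 20 log₁₀(0.025589) ≈ -31.84 dB
∠H = 101.47° − 89.94° = 11.53°

-31.8 dB, 11.5°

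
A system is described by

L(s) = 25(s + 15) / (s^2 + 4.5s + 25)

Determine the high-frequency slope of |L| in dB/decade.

-20 dB/decade

Each pole contributes −20 dB/decade at high frequency; each zero contributes +20 dB/decade.
Net: 1 zero(s) − 2 pole(s) → -20 dB/decade.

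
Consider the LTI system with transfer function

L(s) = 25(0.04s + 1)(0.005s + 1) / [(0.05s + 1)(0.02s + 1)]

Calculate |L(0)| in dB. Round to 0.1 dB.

L(0) = 25 · 1 / 1 = 25
20 log₁₀(25) ≈ 27.96 dB

28.0 dB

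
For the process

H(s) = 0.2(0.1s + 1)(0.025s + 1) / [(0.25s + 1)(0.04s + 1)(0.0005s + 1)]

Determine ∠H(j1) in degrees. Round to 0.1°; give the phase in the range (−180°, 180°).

At ω = 1 rad/s:
zero (1 + j1·0.1) = 1 + j0.1 → |·| ≈ 1.005, ∠ ≈ 5.71°
zero (1 + j1·0.025) = 1 + j0.025 → |·| ≈ 1.0003, ∠ ≈ 1.43°
pole (1 + j1·0.25) = 1 + j0.25 → |·| ≈ 1.0308, ∠ ≈ 14.04°
pole (1 + j1·0.04) = 1 + j0.04 → |·| ≈ 1.0008, ∠ ≈ 2.29°
pole (1 + j1·0.0005) = 1 + j0.0005 → |·| ≈ 1, ∠ ≈ 0.03°
∠H = (5.71° + 1.43°) − (14.04° + 2.29° + 0.03°) = -9.22°

-9.2°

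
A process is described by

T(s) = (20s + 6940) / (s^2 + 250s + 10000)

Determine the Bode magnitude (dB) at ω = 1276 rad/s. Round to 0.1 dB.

-35.9 dB

Substitute s = j1276:
Numerator: 20(j1276) + 6940 = 6940 + j25520
Denominator: (j1276)^2 + 250(j1276) + 10000 = -1618176 + j319000
|N| = √(6940² + 25520²) ≈ 26447, ∠N ≈ 74.79°
|D| = √(1618176² + 319000²) ≈ 1.6493e+06, ∠D ≈ 168.85°
|T| = 26447 / 1.6493e+06 ≈ 0.016035
Gain = 20 log₁₀(0.016035) ≈ -35.90 dB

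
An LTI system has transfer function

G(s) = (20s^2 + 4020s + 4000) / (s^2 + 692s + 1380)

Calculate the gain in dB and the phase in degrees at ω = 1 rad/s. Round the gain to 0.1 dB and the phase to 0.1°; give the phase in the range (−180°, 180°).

11.3 dB, 18.6°

Substitute s = j1:
Numerator: 20(j1)^2 + 4020(j1) + 4000 = 3980 + j4020
Denominator: (j1)^2 + 692(j1) + 1380 = 1379 + j692
|N| = √(3980² + 4020²) ≈ 5656.9, ∠N ≈ 45.29°
|D| = √(1379² + 692²) ≈ 1542.9, ∠D ≈ 26.65°
|G| = 5656.9 / 1542.9 ≈ 3.6664
Gain = 20 log₁₀(3.6664) ≈ 11.28 dB
∠G = 45.29° − 26.65° = 18.64°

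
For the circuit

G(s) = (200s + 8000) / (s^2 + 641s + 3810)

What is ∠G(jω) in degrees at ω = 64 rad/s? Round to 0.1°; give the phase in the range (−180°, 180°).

Substitute s = j64:
Numerator: 200(j64) + 8000 = 8000 + j12800
Denominator: (j64)^2 + 641(j64) + 3810 = -286 + j41024
|N| = √(8000² + 12800²) ≈ 15094, ∠N ≈ 57.99°
|D| = √(286² + 41024²) ≈ 41025, ∠D ≈ 90.40°
∠G = 57.99° − 90.40° = -32.41°

-32.4°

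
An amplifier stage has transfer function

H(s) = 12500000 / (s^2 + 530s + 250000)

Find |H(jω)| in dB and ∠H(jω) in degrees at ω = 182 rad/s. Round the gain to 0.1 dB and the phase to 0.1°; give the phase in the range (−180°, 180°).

At s = jω = j182:
quadratic: (j182)² + 530·j182 + 250000 = 216876 + j96460 → |·| ≈ 2.3736e+05, ∠ ≈ 23.98°
|H| = 12500000 / 2.3736e+05 ≈ 52.663
Gain = 20 log₁₀(52.663) ≈ 34.43 dB
∠H = 0.00° − 23.98° = -23.98°

34.4 dB, -24.0°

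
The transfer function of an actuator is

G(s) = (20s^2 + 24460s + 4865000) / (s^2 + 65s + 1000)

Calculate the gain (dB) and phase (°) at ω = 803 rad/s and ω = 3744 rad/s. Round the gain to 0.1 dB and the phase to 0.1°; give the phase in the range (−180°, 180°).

ω = 803: 30.3 dB, -63.1°; ω = 3744: 26.3 dB, -17.4°

Substitute s = j803:
Numerator: 20(j803)^2 + 24460(j803) + 4865000 = -8031180 + j19641380
Denominator: (j803)^2 + 65(j803) + 1000 = -643809 + j52195
|N| = √(8031180² + 19641380²) ≈ 2.122e+07, ∠N ≈ 112.24°
|D| = √(643809² + 52195²) ≈ 6.4592e+05, ∠D ≈ 175.37°
|G| = 2.122e+07 / 6.4592e+05 ≈ 32.852
Gain = 20 log₁₀(32.852) ≈ 30.33 dB
∠G = 112.24° − 175.37° = -63.13°

Substitute s = j3744:
Numerator: 20(j3744)^2 + 24460(j3744) + 4865000 = -275485720 + j91578240
Denominator: (j3744)^2 + 65(j3744) + 1000 = -14016536 + j243360
|N| = √(275485720² + 91578240²) ≈ 2.9031e+08, ∠N ≈ 161.61°
|D| = √(14016536² + 243360²) ≈ 1.4019e+07, ∠D ≈ 179.01°
|G| = 2.9031e+08 / 1.4019e+07 ≈ 20.708
Gain = 20 log₁₀(20.708) ≈ 26.32 dB
∠G = 161.61° − 179.01° = -17.40°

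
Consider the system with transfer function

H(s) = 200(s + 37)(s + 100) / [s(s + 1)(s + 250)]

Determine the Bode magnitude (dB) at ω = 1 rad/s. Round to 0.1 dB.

At s = jω = j1:
zero (s+37): 37 + j1 → |·| = √(37²+1²) = √1370 ≈ 37.014, ∠ = arctan(1/37) ≈ 1.55°
zero (s+100): 100 + j1 → |·| = √(100²+1²) = √10001 ≈ 100, ∠ = arctan(1/100) ≈ 0.57°
pole (s+1): 1 + j1 → |·| = √(1²+1²) = √2 ≈ 1.4142, ∠ = arctan(1/1) ≈ 45.00°
pole (s+250): 250 + j1 → |·| = √(250²+1²) = √62501 ≈ 250, ∠ = arctan(1/250) ≈ 0.23°
pole at origin: |s| = 1, ∠ = 90.00° (in denominator)
|H| = 200 · 3701.4 / 353.55 ≈ 2093.8
Gain = 20 log₁₀(2093.8) ≈ 66.42 dB

66.4 dB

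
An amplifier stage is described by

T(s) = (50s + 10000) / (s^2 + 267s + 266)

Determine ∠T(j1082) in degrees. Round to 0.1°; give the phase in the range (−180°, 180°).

Substitute s = j1082:
Numerator: 50(j1082) + 10000 = 10000 + j54100
Denominator: (j1082)^2 + 267(j1082) + 266 = -1170458 + j288894
|N| = √(10000² + 54100²) ≈ 55016, ∠N ≈ 79.53°
|D| = √(1170458² + 288894²) ≈ 1.2056e+06, ∠D ≈ 166.14°
∠T = 79.53° − 166.14° = -86.61°

-86.6°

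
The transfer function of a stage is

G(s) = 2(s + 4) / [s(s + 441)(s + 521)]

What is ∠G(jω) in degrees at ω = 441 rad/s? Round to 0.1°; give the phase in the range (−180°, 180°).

-85.8°

At s = jω = j441:
zero (s+4): 4 + j441 → |·| = √(4²+441²) = √194497 ≈ 441.02, ∠ = arctan(441/4) ≈ 89.48°
pole (s+441): 441 + j441 → |·| = √(441²+441²) = √388962 ≈ 623.67, ∠ = arctan(441/441) ≈ 45.00°
pole (s+521): 521 + j441 → |·| = √(521²+441²) = √465922 ≈ 682.58, ∠ = arctan(441/521) ≈ 40.25°
pole at origin: |s| = 441, ∠ = 90.00° (in denominator)
∠G = 89.48° − 175.25° = -85.77°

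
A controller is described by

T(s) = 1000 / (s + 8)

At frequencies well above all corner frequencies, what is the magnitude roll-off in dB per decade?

Each pole contributes −20 dB/decade at high frequency; each zero contributes +20 dB/decade.
Net: 0 zero(s) − 1 pole(s) → -20 dB/decade.

-20 dB/decade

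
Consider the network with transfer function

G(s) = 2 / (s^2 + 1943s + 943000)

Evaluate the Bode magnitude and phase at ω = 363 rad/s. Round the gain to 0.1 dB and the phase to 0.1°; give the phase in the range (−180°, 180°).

Substitute s = j363:
Numerator: 2 = 2 + j0
Denominator: (j363)^2 + 1943(j363) + 943000 = 811231 + j705309
|N| = √(2² + 0²) ≈ 2, ∠N ≈ 0.00°
|D| = √(811231² + 705309²) ≈ 1.075e+06, ∠D ≈ 41.00°
|G| = 2 / 1.075e+06 ≈ 1.8605e-06
Gain = 20 log₁₀(1.8605e-06) ≈ -114.61 dB
∠G = 0.00° − 41.00° = -41.00°

-114.6 dB, -41.0°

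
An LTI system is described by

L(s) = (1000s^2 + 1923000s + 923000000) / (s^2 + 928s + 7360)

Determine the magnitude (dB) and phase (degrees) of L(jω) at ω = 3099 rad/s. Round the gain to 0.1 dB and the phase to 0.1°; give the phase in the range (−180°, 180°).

Substitute s = j3099:
Numerator: 1000(j3099)^2 + 1923000(j3099) + 923000000 = -8680801000 + j5959377000
Denominator: (j3099)^2 + 928(j3099) + 7360 = -9596441 + j2875872
|N| = √(8680801000² + 5959377000²) ≈ 1.053e+10, ∠N ≈ 145.53°
|D| = √(9596441² + 2875872²) ≈ 1.0018e+07, ∠D ≈ 163.32°
|L| = 1.053e+10 / 1.0018e+07 ≈ 1051.1
Gain = 20 log₁₀(1051.1) ≈ 60.43 dB
∠L = 145.53° − 163.32° = -17.79°

60.4 dB, -17.8°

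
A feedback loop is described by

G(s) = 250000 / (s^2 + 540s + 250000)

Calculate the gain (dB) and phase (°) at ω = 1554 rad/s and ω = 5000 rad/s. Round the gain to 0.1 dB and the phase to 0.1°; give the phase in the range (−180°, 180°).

ω = 1554: -19.4 dB, -158.8°; ω = 5000: -40.0 dB, -173.8°

At s = jω = j1554:
quadratic: (j1554)² + 540·j1554 + 250000 = -2164916 + j839160 → |·| ≈ 2.3219e+06, ∠ ≈ 158.81°
|G| = 250000 / 2.3219e+06 ≈ 0.10767
Gain = 20 log₁₀(0.10767) ≈ -19.36 dB
∠G = 0.00° − 158.81° = -158.81°

At s = jω = j5000:
quadratic: (j5000)² + 540·j5000 + 250000 = -24750000 + j2700000 → |·| ≈ 2.4897e+07, ∠ ≈ 173.77°
|G| = 250000 / 2.4897e+07 ≈ 0.010041
Gain = 20 log₁₀(0.010041) ≈ -39.96 dB
∠G = 0.00° − 173.77° = -173.77°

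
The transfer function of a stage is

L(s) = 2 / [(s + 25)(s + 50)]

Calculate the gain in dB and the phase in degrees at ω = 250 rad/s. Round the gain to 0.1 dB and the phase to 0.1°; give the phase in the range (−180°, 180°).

At s = jω = j250:
pole (s+25): 25 + j250 → |·| = √(25²+250²) = √63125 ≈ 251.25, ∠ = arctan(250/25) ≈ 84.29°
pole (s+50): 50 + j250 → |·| = √(50²+250²) = √65000 ≈ 254.95, ∠ = arctan(250/50) ≈ 78.69°
|L| = 2 / 64056 ≈ 3.1223e-05
Gain = 20 log₁₀(3.1223e-05) ≈ -90.11 dB
∠L = 0.00° − 162.98° = -162.98°

-90.1 dB, -163.0°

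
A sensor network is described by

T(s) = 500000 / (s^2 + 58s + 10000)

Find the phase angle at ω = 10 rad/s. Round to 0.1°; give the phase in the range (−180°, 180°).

At s = jω = j10:
quadratic: (j10)² + 58·j10 + 10000 = 9900 + j580 → |·| ≈ 9917, ∠ ≈ 3.35°
∠T = 0.00° − 3.35° = -3.35°

-3.4°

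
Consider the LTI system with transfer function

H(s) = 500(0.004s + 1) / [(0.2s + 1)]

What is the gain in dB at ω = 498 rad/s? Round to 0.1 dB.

At ω = 498 rad/s:
zero (1 + j498·0.004) = 1 + j1.992 → |·| ≈ 2.2289, ∠ ≈ 63.34°
pole (1 + j498·0.2) = 1 + j99.6 → |·| ≈ 99.605, ∠ ≈ 89.42°
|H| = 500 · 2.2289 / (99.605) ≈ 11.189
Gain = 20 log₁₀(11.189) ≈ 20.98 dB

21.0 dB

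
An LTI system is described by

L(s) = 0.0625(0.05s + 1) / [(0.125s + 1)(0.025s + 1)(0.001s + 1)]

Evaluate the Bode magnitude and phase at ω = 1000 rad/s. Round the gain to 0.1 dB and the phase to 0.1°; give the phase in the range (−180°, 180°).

At ω = 1000 rad/s:
zero (1 + j1000·0.05) = 1 + j50 → |·| ≈ 50.01, ∠ ≈ 88.85°
pole (1 + j1000·0.125) = 1 + j125 → |·| ≈ 125, ∠ ≈ 89.54°
pole (1 + j1000·0.025) = 1 + j25 → |·| ≈ 25.02, ∠ ≈ 87.71°
pole (1 + j1000·0.001) = 1 + j1 → |·| ≈ 1.4142, ∠ ≈ 45.00°
|L| = 0.0625 · 50.01 / (125 · 25.02 · 1.4142) ≈ 0.00070669
Gain = 20 log₁₀(0.00070669) ≈ -63.02 dB
∠L = (88.85°) − (89.54° + 87.71° + 45.00°) = -133.40°

-63.0 dB, -133.4°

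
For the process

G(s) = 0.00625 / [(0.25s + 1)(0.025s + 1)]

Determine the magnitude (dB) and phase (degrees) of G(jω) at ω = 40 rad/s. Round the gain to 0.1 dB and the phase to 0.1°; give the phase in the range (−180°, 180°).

At ω = 40 rad/s:
pole (1 + j40·0.25) = 1 + j10 → |·| ≈ 10.05, ∠ ≈ 84.29°
pole (1 + j40·0.025) = 1 + j1 → |·| ≈ 1.4142, ∠ ≈ 45.00°
|G| = 0.00625 · 1 / (10.05 · 1.4142) ≈ 0.00043975
Gain = 20 log₁₀(0.00043975) ≈ -67.14 dB
∠G = (0°) − (84.29° + 45.00°) = -129.29°

-67.1 dB, -129.3°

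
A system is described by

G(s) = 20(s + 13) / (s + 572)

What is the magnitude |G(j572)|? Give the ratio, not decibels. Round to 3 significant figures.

At s = jω = j572:
zero (s+13): 13 + j572 → |·| = √(13²+572²) = √327353 ≈ 572.15, ∠ = arctan(572/13) ≈ 88.70°
pole (s+572): 572 + j572 → |·| = √(572²+572²) = √654368 ≈ 808.93, ∠ = arctan(572/572) ≈ 45.00°
|G| = 20 · 572.15 / 808.93 ≈ 14.146

14.1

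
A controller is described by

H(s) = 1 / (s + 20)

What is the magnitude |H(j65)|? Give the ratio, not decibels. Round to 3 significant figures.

Substitute s = j65:
Numerator: 1 = 1 + j0
Denominator: (j65) + 20 = 20 + j65
|N| = √(1² + 0²) ≈ 1, ∠N ≈ 0.00°
|D| = √(20² + 65²) ≈ 68.007, ∠D ≈ 72.90°
|H| = 1 / 68.007 ≈ 0.014704

0.0147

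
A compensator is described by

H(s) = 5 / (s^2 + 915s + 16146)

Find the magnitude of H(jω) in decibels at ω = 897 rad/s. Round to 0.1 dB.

Substitute s = j897:
Numerator: 5 = 5 + j0
Denominator: (j897)^2 + 915(j897) + 16146 = -788463 + j820755
|N| = √(5² + 0²) ≈ 5, ∠N ≈ 0.00°
|D| = √(788463² + 820755²) ≈ 1.1381e+06, ∠D ≈ 133.85°
|H| = 5 / 1.1381e+06 ≈ 4.3933e-06
Gain = 20 log₁₀(4.3933e-06) ≈ -107.14 dB

-107.1 dB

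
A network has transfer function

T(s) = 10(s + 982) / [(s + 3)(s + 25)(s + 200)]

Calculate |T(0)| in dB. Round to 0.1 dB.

T(0) = 10·982 / (3·25·200) ≈ 0.65467
20 log₁₀(0.65467) ≈ -3.68 dB

-3.7 dB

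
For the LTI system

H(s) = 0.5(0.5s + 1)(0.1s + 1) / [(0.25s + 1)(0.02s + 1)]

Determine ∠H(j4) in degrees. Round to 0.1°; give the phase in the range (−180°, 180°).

35.7°

At ω = 4 rad/s:
zero (1 + j4·0.5) = 1 + j2 → |·| ≈ 2.2361, ∠ ≈ 63.43°
zero (1 + j4·0.1) = 1 + j0.4 → |·| ≈ 1.077, ∠ ≈ 21.80°
pole (1 + j4·0.25) = 1 + j1 → |·| ≈ 1.4142, ∠ ≈ 45.00°
pole (1 + j4·0.02) = 1 + j0.08 → |·| ≈ 1.0032, ∠ ≈ 4.57°
∠H = (63.43° + 21.80°) − (45.00° + 4.57°) = 35.66°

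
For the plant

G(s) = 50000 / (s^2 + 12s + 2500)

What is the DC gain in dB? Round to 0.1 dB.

G(0) = 50000 / 2500 = 20
20 log₁₀(20) ≈ 26.02 dB

26.0 dB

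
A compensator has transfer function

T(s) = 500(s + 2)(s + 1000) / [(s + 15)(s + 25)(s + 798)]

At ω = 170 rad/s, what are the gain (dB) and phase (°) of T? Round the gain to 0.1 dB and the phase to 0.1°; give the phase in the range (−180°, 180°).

11.1 dB, -79.6°

At s = jω = j170:
zero (s+2): 2 + j170 → |·| = √(2²+170²) = √28904 ≈ 170.01, ∠ = arctan(170/2) ≈ 89.33°
zero (s+1000): 1000 + j170 → |·| = √(1000²+170²) = √1028900 ≈ 1014.3, ∠ = arctan(170/1000) ≈ 9.65°
pole (s+15): 15 + j170 → |·| = √(15²+170²) = √29125 ≈ 170.66, ∠ = arctan(170/15) ≈ 84.96°
pole (s+25): 25 + j170 → |·| = √(25²+170²) = √29525 ≈ 171.83, ∠ = arctan(170/25) ≈ 81.63°
pole (s+798): 798 + j170 → |·| = √(798²+170²) = √665704 ≈ 815.91, ∠ = arctan(170/798) ≈ 12.03°
|T| = 500 · 1.7244e+05 / 2.3926e+07 ≈ 3.6036
Gain = 20 log₁₀(3.6036) ≈ 11.13 dB
∠T = 98.98° − 178.62° = -79.64°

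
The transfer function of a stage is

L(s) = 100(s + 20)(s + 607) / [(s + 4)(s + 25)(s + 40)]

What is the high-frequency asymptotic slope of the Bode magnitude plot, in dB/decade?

Each pole contributes −20 dB/decade at high frequency; each zero contributes +20 dB/decade.
Net: 2 zero(s) − 3 pole(s) → -20 dB/decade.

-20 dB/decade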